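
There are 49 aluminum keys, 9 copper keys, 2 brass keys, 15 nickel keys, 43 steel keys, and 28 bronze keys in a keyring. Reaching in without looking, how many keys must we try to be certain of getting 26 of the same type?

102

Treat the 6 types as pigeonholes.
In the worst case we take at most 25 of each type, but all 9 copper, all 2 brass, and all 15 nickel (fewer than 25), giving 25 + 9 + 2 + 15 + 25 + 25 = 101.
One more key then forces some type to 26, so 101 + 1 = 102.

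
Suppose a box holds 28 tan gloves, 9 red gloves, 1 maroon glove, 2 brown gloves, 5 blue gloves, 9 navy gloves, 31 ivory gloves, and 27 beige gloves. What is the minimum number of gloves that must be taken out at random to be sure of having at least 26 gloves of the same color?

Treat the 8 colors as pigeonholes.
In the worst case we take at most 25 of each color, but all 9 red, all 1 maroon, all 2 brown, all 5 blue, and all 9 navy (fewer than 25), giving 25 + 9 + 1 + 2 + 5 + 9 + 25 + 25 = 101.
One more glove then forces some color to 26, so 101 + 1 = 102.

102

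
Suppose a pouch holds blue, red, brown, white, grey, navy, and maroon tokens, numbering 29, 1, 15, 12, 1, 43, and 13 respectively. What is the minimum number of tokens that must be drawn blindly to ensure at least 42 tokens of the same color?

113

In the worst case we take at most 41 of each color, but all 29 blue, all 1 red, all 15 brown, all 12 white, all 1 grey, and all 13 maroon (fewer than 41), giving 29 + 1 + 15 + 12 + 1 + 41 + 13 = 112.
One more token then forces some color to 42, so 112 + 1 = 113.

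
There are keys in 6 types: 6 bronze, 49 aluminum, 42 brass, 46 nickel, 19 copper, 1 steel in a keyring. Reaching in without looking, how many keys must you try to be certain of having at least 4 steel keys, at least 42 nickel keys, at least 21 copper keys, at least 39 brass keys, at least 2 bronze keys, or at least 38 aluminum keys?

138

Each of the 6 types has its own threshold; avoid all of them simultaneously.
The worst case stops just short of every target: 1 bronze, 37 aluminum, 38 brass, 41 nickel, all 19 copper, all 1 steel — 1 + 37 + 38 + 41 + 19 + 1 = 137 keys.
One more key must push some type to its target, so 137 + 1 = 138.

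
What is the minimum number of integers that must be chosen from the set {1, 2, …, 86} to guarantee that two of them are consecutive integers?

Partition {1, …, 86} into 43 pairs: {1,2}, {3,4}, …, {85,86}.
Choosing 43 integers — say the 43 even numbers 2, 4, …, 86 — takes one from each pair and avoids the property.
Choosing 44 forces two into the same pair by pigeonhole, and those are consecutive. So 44.

44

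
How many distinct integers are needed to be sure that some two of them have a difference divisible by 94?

95

Use the pigeonhole principle on residue classes: two integers differ by a multiple of 94 exactly when they share a remainder mod 94.
There are 94 residue classes mod 94, so 94 integers can all lie in distinct classes.
One more integer must repeat a residue, giving a difference divisible by 94. So n = 94 + 1 = 95.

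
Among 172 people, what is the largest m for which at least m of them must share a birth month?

There are 12 months of the year, which serve as the pigeonholes.
If each of the 12 months of the year held at most 14, the total would be at most 12 × 14 = 168 < 172, a contradiction.
So at least one holds ⌈172/12⌉ = 15.

15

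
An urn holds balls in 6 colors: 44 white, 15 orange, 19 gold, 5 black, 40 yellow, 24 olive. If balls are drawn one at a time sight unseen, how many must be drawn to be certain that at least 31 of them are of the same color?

124

Treat the 6 colors as pigeonholes.
In the worst case we take at most 30 of each color, but all 15 orange, all 19 gold, all 5 black, and all 24 olive (fewer than 30), giving 30 + 15 + 19 + 5 + 30 + 24 = 123.
One more ball then forces some color to 31, so 123 + 1 = 124.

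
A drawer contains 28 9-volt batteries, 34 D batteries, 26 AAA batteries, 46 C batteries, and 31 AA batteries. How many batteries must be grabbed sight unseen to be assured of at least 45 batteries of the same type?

In the worst case we take at most 44 of each type, but all 28 9-volt, all 34 D, all 26 AAA, and all 31 AA (fewer than 44), giving 28 + 34 + 26 + 44 + 31 = 163.
One more battery then forces some type to 45, so 163 + 1 = 164.

164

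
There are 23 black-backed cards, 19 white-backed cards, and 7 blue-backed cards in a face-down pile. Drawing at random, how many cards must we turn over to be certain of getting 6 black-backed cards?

32

To avoid black-backed cards as long as possible, exhaust the other 2 back colors first.
The worst case draws every non-black-backed card first: 19 + 7 = 26.
The next 6 draws are then forced to be black-backed, giving 26 + 6 = 32.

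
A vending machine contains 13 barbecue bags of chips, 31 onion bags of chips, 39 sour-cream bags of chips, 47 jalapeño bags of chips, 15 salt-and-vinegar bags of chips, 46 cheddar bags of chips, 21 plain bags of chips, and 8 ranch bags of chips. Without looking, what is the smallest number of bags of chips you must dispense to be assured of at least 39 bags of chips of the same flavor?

203

In the worst case we take at most 38 of each flavor, but all 13 barbecue, all 31 onion, all 15 salt-and-vinegar, all 21 plain, and all 8 ranch (fewer than 38), giving 13 + 31 + 38 + 38 + 15 + 38 + 21 + 8 = 202.
One more bag of chips then forces some flavor to 39, so 202 + 1 = 203.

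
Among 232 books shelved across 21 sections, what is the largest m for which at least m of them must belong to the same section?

12

The 232 books fall into 21 sections.
If each of the 21 sections held at most 11, the total would be at most 21 × 11 = 231 < 232, a contradiction.
So at least one holds ⌈232/21⌉ = 12.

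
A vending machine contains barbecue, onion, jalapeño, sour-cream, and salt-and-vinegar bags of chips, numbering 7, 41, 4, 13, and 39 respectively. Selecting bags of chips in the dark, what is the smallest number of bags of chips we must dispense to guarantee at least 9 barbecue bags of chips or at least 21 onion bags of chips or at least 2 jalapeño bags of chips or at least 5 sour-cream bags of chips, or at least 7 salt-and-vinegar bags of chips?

39

Each of the 5 flavors has its own threshold; avoid all of them simultaneously.
The worst case stops just short of every target: all 7 barbecue, 20 onion, 1 jalapeño, 4 sour-cream, 6 salt-and-vinegar — 7 + 20 + 1 + 4 + 6 = 38 bags of chips.
One more bag of chips must push some flavor to its target, so 38 + 1 = 39.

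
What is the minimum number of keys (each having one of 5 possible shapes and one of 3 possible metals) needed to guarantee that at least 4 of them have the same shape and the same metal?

There are 5 × 3 = 15 (shape, metal) combinations acting as pigeonholes.
With 15 × 3 = 45 keys we could place exactly 3 in each, with no (shape, metal) pair reaching 4.
One more forces some (shape, metal) pair to hold 4, so 45 + 1 = 46.

46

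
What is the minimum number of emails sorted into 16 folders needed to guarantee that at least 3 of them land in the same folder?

There are 16 folders acting as pigeonholes.
With 16 × 2 = 32 emails we could place exactly 2 in each, with no class reaching 3.
One more forces some class to hold 3, so 32 + 1 = 33.

33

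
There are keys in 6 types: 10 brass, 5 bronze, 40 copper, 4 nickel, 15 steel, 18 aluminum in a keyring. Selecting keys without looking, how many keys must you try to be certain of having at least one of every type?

89

The hardest type to obtain is nickel: we could draw every other key first — 92 − 4 = 88 keys — without a single nickel one.
The next draw must be nickel, so 88 + 1 = 89.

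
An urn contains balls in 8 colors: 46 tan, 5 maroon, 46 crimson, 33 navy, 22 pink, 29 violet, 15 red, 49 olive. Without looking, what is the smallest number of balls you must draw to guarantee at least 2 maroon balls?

242

The worst case draws every non-maroon ball first: 46 + 46 + 33 + 22 + 29 + 15 + 49 = 240.
The next 2 draws are then forced to be maroon, giving 240 + 2 = 242.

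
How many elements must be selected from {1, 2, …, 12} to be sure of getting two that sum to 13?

7

Partition {1, …, 12} into 6 pairs: {1,12}, {2,11}, …, {6,7}.
Choosing 6 integers — say the integers 1 through 6 — takes one from each pair and avoids the property.
Choosing 7 forces two into the same pair by pigeonhole, and those sum to 13. So 7.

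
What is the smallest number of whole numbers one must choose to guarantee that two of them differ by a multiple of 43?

Two integers differ by a multiple of 43 exactly when they share a remainder mod 43.
There are 43 residue classes mod 43, so 43 integers can all lie in distinct classes.
One more integer must repeat a residue, giving a difference divisible by 43. So n = 43 + 1 = 44.

44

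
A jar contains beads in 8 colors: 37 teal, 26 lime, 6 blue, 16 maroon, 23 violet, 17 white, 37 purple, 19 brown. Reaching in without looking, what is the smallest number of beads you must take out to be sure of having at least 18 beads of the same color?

In the worst case we take at most 17 of each color, but all 6 blue and all 16 maroon (fewer than 17), giving 17 + 17 + 6 + 16 + 17 + 17 + 17 + 17 = 124.
One more bead then forces some color to 18, so 124 + 1 = 125.

125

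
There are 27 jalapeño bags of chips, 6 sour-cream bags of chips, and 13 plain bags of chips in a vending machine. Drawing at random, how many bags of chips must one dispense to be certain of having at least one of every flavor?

41

The hardest flavor to obtain is sour-cream: we could draw every other bag of chips first — 46 − 6 = 40 bags of chips — without a single sour-cream one.
The next draw must be sour-cream, so 40 + 1 = 41.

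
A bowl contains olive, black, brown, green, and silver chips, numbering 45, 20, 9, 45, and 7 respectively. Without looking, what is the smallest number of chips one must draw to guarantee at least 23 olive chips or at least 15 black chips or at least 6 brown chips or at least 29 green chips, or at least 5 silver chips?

74

Each of the 5 colors has its own threshold; avoid all of them simultaneously.
The worst case stops just short of every target: 22 olive, 14 black, 5 brown, 28 green, 4 silver — 22 + 14 + 5 + 28 + 4 = 73 chips.
One more chip must push some color to its target, so 73 + 1 = 74.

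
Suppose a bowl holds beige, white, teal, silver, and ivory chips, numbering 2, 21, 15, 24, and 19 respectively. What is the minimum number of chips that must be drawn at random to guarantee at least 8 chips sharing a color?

31

Treat the 5 colors as pigeonholes.
In the worst case we take at most 7 of each color, but all 2 beige (fewer than 7), giving 2 + 7 + 7 + 7 + 7 = 30.
One more chip then forces some color to 8, so 30 + 1 = 31.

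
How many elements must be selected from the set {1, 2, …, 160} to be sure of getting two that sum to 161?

81

Partition {1, …, 160} into 80 pairs: {1,160}, {2,159}, …, {80,81}.
Choosing 80 integers — say the integers 1 through 80 — takes one from each pair and avoids the property.
Choosing 81 forces two into the same pair by pigeonhole, and those sum to 161. So 81.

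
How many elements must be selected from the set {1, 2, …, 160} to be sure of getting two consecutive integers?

81

Partition {1, …, 160} into 80 pairs: {1,2}, {3,4}, …, {159,160}.
Choosing 80 integers — say the 80 even numbers 2, 4, …, 160 — takes one from each pair and avoids the property.
Choosing 81 forces two into the same pair by pigeonhole, and those are consecutive. So 81.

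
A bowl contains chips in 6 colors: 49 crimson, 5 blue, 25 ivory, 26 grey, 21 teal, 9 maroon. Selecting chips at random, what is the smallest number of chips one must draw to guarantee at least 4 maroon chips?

130

The worst case draws every non-maroon chip first: 49 + 5 + 25 + 26 + 21 = 126.
The next 4 draws are then forced to be maroon, giving 126 + 4 = 130.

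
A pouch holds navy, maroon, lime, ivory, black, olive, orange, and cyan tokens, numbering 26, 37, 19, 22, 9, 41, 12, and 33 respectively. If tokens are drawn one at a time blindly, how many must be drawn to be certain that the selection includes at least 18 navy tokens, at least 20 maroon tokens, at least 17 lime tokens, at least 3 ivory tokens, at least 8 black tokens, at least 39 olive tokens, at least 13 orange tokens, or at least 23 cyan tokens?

Each of the 8 colors has its own threshold; avoid all of them simultaneously.
The worst case stops just short of every target: 17 navy, 19 maroon, 16 lime, 2 ivory, 7 black, 38 olive, 12 orange, 22 cyan — 17 + 19 + 16 + 2 + 7 + 38 + 12 + 22 = 133 tokens.
One more token must push some color to its target, so 133 + 1 = 134.

134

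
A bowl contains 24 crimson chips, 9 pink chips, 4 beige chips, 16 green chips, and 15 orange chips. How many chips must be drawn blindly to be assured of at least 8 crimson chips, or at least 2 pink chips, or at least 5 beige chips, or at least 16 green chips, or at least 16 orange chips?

The worst case stops just short of every target: 7 crimson, 1 pink, 4 beige, 15 green, 15 orange — 7 + 1 + 4 + 15 + 15 = 42 chips.
One more chip must push some color to its target, so 42 + 1 = 43.

43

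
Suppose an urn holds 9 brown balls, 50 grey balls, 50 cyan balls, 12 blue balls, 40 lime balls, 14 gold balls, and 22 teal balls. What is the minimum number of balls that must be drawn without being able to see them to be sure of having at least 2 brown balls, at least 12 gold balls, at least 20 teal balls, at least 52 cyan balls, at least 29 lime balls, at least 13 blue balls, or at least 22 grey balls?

The worst case stops just short of every target: 1 brown, 21 grey, all 50 cyan, 12 blue, 28 lime, 11 gold, 19 teal — 1 + 21 + 50 + 12 + 28 + 11 + 19 = 142 balls.
One more ball must push some color to its target, so 142 + 1 = 143.

143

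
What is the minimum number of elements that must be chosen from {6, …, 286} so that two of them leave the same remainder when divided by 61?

62

Group the integers by remainder mod 61; there are 61 residue classes, each nonempty in this range.
Choosing one from each class (61 integers) avoids any shared remainder.
One more choice must repeat a class, so two differ by a multiple of 61. Hence 61 + 1 = 62.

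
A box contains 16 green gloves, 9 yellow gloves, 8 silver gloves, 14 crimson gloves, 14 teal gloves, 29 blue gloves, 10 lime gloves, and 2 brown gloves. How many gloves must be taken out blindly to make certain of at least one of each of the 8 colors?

The hardest color to obtain is brown: we could draw every other glove first — 102 − 2 = 100 gloves — without a single brown one.
The next draw must be brown, so 100 + 1 = 101.

101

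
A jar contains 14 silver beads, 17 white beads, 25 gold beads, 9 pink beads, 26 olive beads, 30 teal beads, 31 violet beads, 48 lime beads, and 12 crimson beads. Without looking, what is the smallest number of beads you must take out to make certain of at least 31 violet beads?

212

To avoid violet beads as long as possible, exhaust the other 8 colors first.
The worst case draws every non-violet bead first: 14 + 17 + 25 + 9 + 26 + 30 + 48 + 12 = 181.
The next 31 draws are then forced to be violet, giving 181 + 31 = 212.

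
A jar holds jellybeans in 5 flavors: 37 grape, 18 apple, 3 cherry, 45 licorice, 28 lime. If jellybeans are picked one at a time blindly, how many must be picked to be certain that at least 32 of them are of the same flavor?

Treat the 5 flavors as pigeonholes.
In the worst case we take at most 31 of each flavor, but all 18 apple, all 3 cherry, and all 28 lime (fewer than 31), giving 31 + 18 + 3 + 31 + 28 = 111.
One more jellybean then forces some flavor to 32, so 111 + 1 = 112.

112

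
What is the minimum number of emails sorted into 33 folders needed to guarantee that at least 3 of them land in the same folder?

67

There are 33 folders acting as pigeonholes.
With 33 × 2 = 66 emails we could place exactly 2 in each, with no class reaching 3.
One more forces some class to hold 3, so 66 + 1 = 67.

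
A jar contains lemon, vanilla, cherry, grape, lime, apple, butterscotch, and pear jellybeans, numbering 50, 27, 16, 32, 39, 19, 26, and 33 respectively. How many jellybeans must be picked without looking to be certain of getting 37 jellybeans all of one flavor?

226

Treat the 8 flavors as pigeonholes.
In the worst case we take at most 36 of each flavor, but all 27 vanilla, all 16 cherry, all 32 grape, all 19 apple, all 26 butterscotch, and all 33 pear (fewer than 36), giving 36 + 27 + 16 + 32 + 36 + 19 + 26 + 33 = 225.
One more jellybean then forces some flavor to 37, so 225 + 1 = 226.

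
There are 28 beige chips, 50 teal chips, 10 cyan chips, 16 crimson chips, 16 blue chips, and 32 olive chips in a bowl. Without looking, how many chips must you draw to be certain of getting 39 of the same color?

141

Treat the 6 colors as pigeonholes.
In the worst case we take at most 38 of each color, but all 28 beige, all 10 cyan, all 16 crimson, all 16 blue, and all 32 olive (fewer than 38), giving 28 + 38 + 10 + 16 + 16 + 32 = 140.
One more chip then forces some color to 39, so 140 + 1 = 141.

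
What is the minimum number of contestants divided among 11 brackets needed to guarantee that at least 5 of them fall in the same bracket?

45

There are 11 brackets acting as pigeonholes.
With 11 × 4 = 44 contestants we could place exactly 4 in each, with no class reaching 5.
One more forces some class to hold 5, so 44 + 1 = 45.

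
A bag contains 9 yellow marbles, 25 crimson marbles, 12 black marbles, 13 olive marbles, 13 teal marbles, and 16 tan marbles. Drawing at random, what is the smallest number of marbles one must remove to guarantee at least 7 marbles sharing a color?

37

The worst case takes 6 marbles of each color without reaching 7 of any: 6 × 6 = 36.
The next marble must bring some color to 7, so 36 + 1 = 37.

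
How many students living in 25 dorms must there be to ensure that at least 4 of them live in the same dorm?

76

There are 25 dorms acting as pigeonholes.
With 25 × 3 = 75 students we could place exactly 3 in each, with no class reaching 4.
One more forces some class to hold 4, so 75 + 1 = 76.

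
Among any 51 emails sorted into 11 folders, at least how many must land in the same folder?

The 51 emails fall into 11 folders.
If each of the 11 folders held at most 4, the total would be at most 11 × 4 = 44 < 51, a contradiction.
So at least one holds ⌈51/11⌉ = 5.

5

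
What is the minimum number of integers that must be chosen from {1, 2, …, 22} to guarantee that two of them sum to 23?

Partition {1, …, 22} into 11 pairs: {1,22}, {2,21}, …, {11,12}.
Choosing 11 integers — say the integers 1 through 11 — takes one from each pair and avoids the property.
Choosing 12 forces two into the same pair by pigeonhole, and those sum to 23. So 12.

12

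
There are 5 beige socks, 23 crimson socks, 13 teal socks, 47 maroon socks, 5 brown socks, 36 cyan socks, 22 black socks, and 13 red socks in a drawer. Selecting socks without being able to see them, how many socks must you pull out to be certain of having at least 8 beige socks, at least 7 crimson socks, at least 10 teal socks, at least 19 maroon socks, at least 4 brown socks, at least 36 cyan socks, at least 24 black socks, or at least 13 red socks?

Each of the 8 colors has its own threshold; avoid all of them simultaneously.
The worst case stops just short of every target: all 5 beige, 6 crimson, 9 teal, 18 maroon, 3 brown, 35 cyan, all 22 black, 12 red — 5 + 6 + 9 + 18 + 3 + 35 + 22 + 12 = 110 socks.
One more sock must push some color to its target, so 110 + 1 = 111.

111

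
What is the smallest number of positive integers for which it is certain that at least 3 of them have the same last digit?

There are 10 possible last digits acting as pigeonholes.
With 10 × 2 = 20 positive integers we could place exactly 2 in each, with no class reaching 3.
One more forces some class to hold 3, so 20 + 1 = 21.

21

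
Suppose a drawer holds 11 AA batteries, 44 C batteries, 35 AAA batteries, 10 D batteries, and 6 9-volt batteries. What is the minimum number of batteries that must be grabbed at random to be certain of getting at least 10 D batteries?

106

To avoid D batteries as long as possible, exhaust the other 4 types first.
The worst case draws every non-D battery first: 11 + 44 + 35 + 6 = 96.
The next 10 draws are then forced to be D, giving 96 + 10 = 106.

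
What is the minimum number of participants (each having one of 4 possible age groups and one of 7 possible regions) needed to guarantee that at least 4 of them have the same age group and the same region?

85

There are 4 × 7 = 28 (age group, region) combinations acting as pigeonholes.
With 28 × 3 = 84 participants we could place exactly 3 in each, with no (age group, region) pair reaching 4.
One more forces some (age group, region) pair to hold 4, so 84 + 1 = 85.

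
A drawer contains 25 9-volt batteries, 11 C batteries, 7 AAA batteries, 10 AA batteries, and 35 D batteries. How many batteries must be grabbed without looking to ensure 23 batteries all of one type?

Treat the 5 types as pigeonholes.
In the worst case we take at most 22 of each type, but all 11 C, all 7 AAA, and all 10 AA (fewer than 22), giving 22 + 11 + 7 + 10 + 22 = 72.
One more battery then forces some type to 23, so 72 + 1 = 73.

73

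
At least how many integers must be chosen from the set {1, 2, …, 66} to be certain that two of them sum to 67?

34

Partition {1, …, 66} into 33 pairs: {1,66}, {2,65}, …, {33,34}.
Choosing 33 integers — say the integers 1 through 33 — takes one from each pair and avoids the property.
Choosing 34 forces two into the same pair by pigeonhole, and those sum to 67. So 34.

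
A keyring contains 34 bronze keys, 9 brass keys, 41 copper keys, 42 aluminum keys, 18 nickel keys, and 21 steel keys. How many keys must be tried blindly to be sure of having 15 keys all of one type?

In the worst case we take at most 14 of each type, but all 9 brass (fewer than 14), giving 14 + 9 + 14 + 14 + 14 + 14 = 79.
One more key then forces some type to 15, so 79 + 1 = 80.

80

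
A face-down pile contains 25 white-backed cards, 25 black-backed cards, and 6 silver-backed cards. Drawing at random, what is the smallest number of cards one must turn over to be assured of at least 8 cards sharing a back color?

21

In the worst case we take at most 7 of each back color, but all 6 silver-backed (fewer than 7), giving 7 + 7 + 6 = 20.
One more card then forces some back color to 8, so 20 + 1 = 21.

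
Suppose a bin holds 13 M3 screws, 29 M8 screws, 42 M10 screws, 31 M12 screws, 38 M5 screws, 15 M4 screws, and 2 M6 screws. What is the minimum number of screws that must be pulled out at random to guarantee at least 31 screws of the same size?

In the worst case we take at most 30 of each size, but all 13 M3, all 29 M8, all 15 M4, and all 2 M6 (fewer than 30), giving 13 + 29 + 30 + 30 + 30 + 15 + 2 = 149.
One more screw then forces some size to 31, so 149 + 1 = 150.

150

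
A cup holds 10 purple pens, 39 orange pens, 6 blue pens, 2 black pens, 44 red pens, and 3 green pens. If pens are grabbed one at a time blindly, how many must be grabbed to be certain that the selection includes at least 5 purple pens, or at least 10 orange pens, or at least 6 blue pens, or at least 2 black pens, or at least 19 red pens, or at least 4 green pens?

41

The worst case stops just short of every target: 4 purple, 9 orange, 5 blue, 1 black, 18 red, 3 green — 4 + 9 + 5 + 1 + 18 + 3 = 40 pens.
One more pen must push some ink color to its target, so 40 + 1 = 41.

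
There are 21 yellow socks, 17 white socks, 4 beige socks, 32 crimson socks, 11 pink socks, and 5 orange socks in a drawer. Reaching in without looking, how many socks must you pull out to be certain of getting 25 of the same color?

Treat the 6 colors as pigeonholes.
In the worst case we take at most 24 of each color, but all 21 yellow, all 17 white, all 4 beige, all 11 pink, and all 5 orange (fewer than 24), giving 21 + 17 + 4 + 24 + 11 + 5 = 82.
One more sock then forces some color to 25, so 82 + 1 = 83.

83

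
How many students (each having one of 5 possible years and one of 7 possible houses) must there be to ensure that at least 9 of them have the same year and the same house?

281

There are 5 × 7 = 35 (year, house) combinations acting as pigeonholes.
With 35 × 8 = 280 students we could place exactly 8 in each, with no (year, house) pair reaching 9.
One more forces some (year, house) pair to hold 9, so 280 + 1 = 281.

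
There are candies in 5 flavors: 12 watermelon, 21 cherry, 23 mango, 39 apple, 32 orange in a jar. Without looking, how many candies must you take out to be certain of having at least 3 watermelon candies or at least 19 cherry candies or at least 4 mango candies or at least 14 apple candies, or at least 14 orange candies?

50

Each of the 5 flavors has its own threshold; avoid all of them simultaneously.
The worst case stops just short of every target: 2 watermelon, 18 cherry, 3 mango, 13 apple, 13 orange — 2 + 18 + 3 + 13 + 13 = 49 candies.
One more candy must push some flavor to its target, so 49 + 1 = 50.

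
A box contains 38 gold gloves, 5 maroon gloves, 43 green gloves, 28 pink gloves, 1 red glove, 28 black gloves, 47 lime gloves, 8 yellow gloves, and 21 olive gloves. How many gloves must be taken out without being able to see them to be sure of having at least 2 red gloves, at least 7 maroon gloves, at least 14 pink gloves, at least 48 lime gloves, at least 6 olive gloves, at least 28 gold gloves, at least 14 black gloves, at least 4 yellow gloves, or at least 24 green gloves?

138

The worst case stops just short of every target: 27 gold, all 5 maroon, 23 green, 13 pink, 1 red, 13 black, 47 lime, 3 yellow, 5 olive — 27 + 5 + 23 + 13 + 1 + 13 + 47 + 3 + 5 = 137 gloves.
One more glove must push some color to its target, so 137 + 1 = 138.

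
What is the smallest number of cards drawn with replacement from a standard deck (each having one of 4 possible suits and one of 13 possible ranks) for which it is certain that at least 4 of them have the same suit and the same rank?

157

There are 4 × 13 = 52 (suit, rank) combinations acting as pigeonholes.
With 52 × 3 = 156 cards drawn with replacement from a standard deck we could place exactly 3 in each, with no (suit, rank) pair reaching 4.
One more forces some (suit, rank) pair to hold 4, so 156 + 1 = 157.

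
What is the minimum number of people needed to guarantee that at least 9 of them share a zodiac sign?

97

There are 12 zodiac signs acting as pigeonholes.
With 12 × 8 = 96 people we could place exactly 8 in each, with no class reaching 9.
One more forces some class to hold 9, so 96 + 1 = 97.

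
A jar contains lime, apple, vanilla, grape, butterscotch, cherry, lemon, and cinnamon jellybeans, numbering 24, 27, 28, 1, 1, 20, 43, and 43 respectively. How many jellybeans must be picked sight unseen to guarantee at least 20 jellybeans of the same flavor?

117

In the worst case we take at most 19 of each flavor, but all 1 grape and all 1 butterscotch (fewer than 19), giving 19 + 19 + 19 + 1 + 1 + 19 + 19 + 19 = 116.
One more jellybean then forces some flavor to 20, so 116 + 1 = 117.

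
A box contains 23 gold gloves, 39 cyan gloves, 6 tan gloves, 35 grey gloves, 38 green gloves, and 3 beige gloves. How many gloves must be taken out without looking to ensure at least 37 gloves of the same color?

140

Treat the 6 colors as pigeonholes.
In the worst case we take at most 36 of each color, but all 23 gold, all 6 tan, all 35 grey, and all 3 beige (fewer than 36), giving 23 + 36 + 6 + 35 + 36 + 3 = 139.
One more glove then forces some color to 37, so 139 + 1 = 140.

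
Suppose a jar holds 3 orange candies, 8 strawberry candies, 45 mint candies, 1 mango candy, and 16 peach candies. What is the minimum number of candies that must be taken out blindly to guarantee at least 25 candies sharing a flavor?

53

In the worst case we take at most 24 of each flavor, but all 3 orange, all 8 strawberry, all 1 mango, and all 16 peach (fewer than 24), giving 3 + 8 + 24 + 1 + 16 = 52.
One more candy then forces some flavor to 25, so 52 + 1 = 53.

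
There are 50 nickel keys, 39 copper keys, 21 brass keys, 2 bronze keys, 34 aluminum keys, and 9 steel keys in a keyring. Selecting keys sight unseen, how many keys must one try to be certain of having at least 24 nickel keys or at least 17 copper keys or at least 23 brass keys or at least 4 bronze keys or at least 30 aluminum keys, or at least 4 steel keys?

The worst case stops just short of every target: 23 nickel, 16 copper, all 21 brass, all 2 bronze, 29 aluminum, 3 steel — 23 + 16 + 21 + 2 + 29 + 3 = 94 keys.
One more key must push some type to its target, so 94 + 1 = 95.

95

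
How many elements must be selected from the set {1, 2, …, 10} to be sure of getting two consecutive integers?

Partition {1, …, 10} into 5 pairs: {1,2}, {3,4}, …, {9,10}.
Choosing 5 integers — say the 5 even numbers 2, 4, …, 10 — takes one from each pair and avoids the property.
Choosing 6 forces two into the same pair by pigeonhole, and those are consecutive. So 6.

6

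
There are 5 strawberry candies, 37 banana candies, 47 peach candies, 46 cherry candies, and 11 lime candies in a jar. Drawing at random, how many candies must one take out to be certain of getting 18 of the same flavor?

68

Treat the 5 flavors as pigeonholes.
In the worst case we take at most 17 of each flavor, but all 5 strawberry and all 11 lime (fewer than 17), giving 5 + 17 + 17 + 17 + 11 = 67.
One more candy then forces some flavor to 18, so 67 + 1 = 68.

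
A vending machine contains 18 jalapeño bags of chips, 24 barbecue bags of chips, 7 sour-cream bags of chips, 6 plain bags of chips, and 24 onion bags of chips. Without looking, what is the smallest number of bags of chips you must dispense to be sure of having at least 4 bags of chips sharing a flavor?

16

The worst case takes 3 bags of chips of each flavor without reaching 4 of any: 5 × 3 = 15.
The next bag of chips must bring some flavor to 4, so 15 + 1 = 16.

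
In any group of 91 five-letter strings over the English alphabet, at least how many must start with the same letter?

4

There are 26 possible first letters, which serve as the pigeonholes.
If each of the 26 possible first letters held at most 3, the total would be at most 26 × 3 = 78 < 91, a contradiction.
So at least one holds ⌈91/26⌉ = 4.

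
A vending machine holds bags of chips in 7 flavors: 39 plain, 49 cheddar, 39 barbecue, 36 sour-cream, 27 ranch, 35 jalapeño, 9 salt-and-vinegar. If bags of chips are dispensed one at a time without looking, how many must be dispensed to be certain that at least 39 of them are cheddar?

224

The worst case draws every non-cheddar bag of chips first: 39 + 39 + 36 + 27 + 35 + 9 = 185.
The next 39 draws are then forced to be cheddar, giving 185 + 39 = 224.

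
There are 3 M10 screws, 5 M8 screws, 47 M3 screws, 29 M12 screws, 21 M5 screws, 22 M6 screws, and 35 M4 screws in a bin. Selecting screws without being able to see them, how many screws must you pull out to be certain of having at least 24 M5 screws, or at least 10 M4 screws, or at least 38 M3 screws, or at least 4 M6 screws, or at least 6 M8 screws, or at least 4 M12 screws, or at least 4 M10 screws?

82

The worst case stops just short of every target: 3 M10, 5 M8, 37 M3, 3 M12, all 21 M5, 3 M6, 9 M4 — 3 + 5 + 37 + 3 + 21 + 3 + 9 = 81 screws.
One more screw must push some size to its target, so 81 + 1 = 82.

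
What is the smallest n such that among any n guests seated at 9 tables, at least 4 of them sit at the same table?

28

There are 9 tables acting as pigeonholes.
With 9 × 3 = 27 guests we could place exactly 3 in each, with no class reaching 4.
One more forces some class to hold 4, so 27 + 1 = 28.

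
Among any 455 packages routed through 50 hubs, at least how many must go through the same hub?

If each of the 50 hubs held at most 9, the total would be at most 50 × 9 = 450 < 455, a contradiction.
So at least one holds ⌈455/50⌉ = 10.

10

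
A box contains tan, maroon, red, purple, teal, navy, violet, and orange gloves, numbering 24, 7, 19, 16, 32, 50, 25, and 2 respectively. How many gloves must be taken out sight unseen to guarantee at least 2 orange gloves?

The worst case draws every non-orange glove first: 24 + 7 + 19 + 16 + 32 + 50 + 25 = 173.
The next 2 draws are then forced to be orange, giving 173 + 2 = 175.

175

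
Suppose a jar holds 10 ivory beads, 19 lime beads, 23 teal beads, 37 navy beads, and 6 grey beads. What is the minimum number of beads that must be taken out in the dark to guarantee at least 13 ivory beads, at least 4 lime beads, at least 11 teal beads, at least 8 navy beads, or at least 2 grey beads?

Each of the 5 colors has its own threshold; avoid all of them simultaneously.
The worst case stops just short of every target: all 10 ivory, 3 lime, 10 teal, 7 navy, 1 grey — 10 + 3 + 10 + 7 + 1 = 31 beads.
One more bead must push some color to its target, so 31 + 1 = 32.

32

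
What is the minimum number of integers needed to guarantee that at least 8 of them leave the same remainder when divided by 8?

There are 8 residue classes modulo 8 acting as pigeonholes.
With 8 × 7 = 56 integers we could place exactly 7 in each, with no class reaching 8.
One more forces some class to hold 8, so 56 + 1 = 57.

57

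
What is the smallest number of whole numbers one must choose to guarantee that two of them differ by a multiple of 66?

Use the pigeonhole principle on residue classes: two integers differ by a multiple of 66 exactly when they share a remainder mod 66.
There are 66 residue classes mod 66, so 66 integers can all lie in distinct classes.
One more integer must repeat a residue, giving a difference divisible by 66. So n = 66 + 1 = 67.

67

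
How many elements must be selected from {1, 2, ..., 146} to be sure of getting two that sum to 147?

74

Partition {1, …, 146} into 73 pairs: {1,146}, {2,145}, …, {73,74}.
Choosing 73 integers — say the integers 1 through 73 — takes one from each pair and avoids the property.
Choosing 74 forces two into the same pair by pigeonhole, and those sum to 147. So 74.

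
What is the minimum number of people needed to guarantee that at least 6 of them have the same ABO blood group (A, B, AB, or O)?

There are 4 ABO blood groups acting as pigeonholes.
With 4 × 5 = 20 people we could place exactly 5 in each, with no class reaching 6.
One more forces some class to hold 6, so 20 + 1 = 21.

21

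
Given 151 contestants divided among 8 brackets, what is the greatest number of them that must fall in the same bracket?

The 151 contestants fall into 8 brackets.
If each of the 8 brackets held at most 18, the total would be at most 8 × 18 = 144 < 151, a contradiction.
So at least one holds ⌈151/8⌉ = 19.

19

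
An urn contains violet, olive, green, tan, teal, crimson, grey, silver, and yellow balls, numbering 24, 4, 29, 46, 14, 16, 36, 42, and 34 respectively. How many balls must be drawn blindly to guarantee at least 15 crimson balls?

244

The worst case draws every non-crimson ball first: 24 + 4 + 29 + 46 + 14 + 36 + 42 + 34 = 229.
The next 15 draws are then forced to be crimson, giving 229 + 15 = 244.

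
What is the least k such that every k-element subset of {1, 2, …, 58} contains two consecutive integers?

Partition {1, …, 58} into 29 pairs: {1,2}, {3,4}, …, {57,58}.
Choosing 29 integers — say the 29 even numbers 2, 4, …, 58 — takes one from each pair and avoids the property.
Choosing 30 forces two into the same pair by pigeonhole, and those are consecutive. So 30.

30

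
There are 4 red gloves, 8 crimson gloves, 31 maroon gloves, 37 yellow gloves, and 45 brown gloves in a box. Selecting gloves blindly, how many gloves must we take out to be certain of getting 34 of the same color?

110

Treat the 5 colors as pigeonholes.
In the worst case we take at most 33 of each color, but all 4 red, all 8 crimson, and all 31 maroon (fewer than 33), giving 4 + 8 + 31 + 33 + 33 = 109.
One more glove then forces some color to 34, so 109 + 1 = 110.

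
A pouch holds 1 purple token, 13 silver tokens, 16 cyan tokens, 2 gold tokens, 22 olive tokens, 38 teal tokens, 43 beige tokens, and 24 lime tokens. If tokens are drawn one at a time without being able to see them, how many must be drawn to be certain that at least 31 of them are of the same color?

139

In the worst case we take at most 30 of each color, but all 1 purple, all 13 silver, all 16 cyan, all 2 gold, all 22 olive, and all 24 lime (fewer than 30), giving 1 + 13 + 16 + 2 + 22 + 30 + 30 + 24 = 138.
One more token then forces some color to 31, so 138 + 1 = 139.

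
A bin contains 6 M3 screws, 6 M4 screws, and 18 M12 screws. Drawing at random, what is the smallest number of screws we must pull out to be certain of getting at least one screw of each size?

The hardest size to obtain is M3: we could draw every other screw first — 30 − 6 = 24 screws — without a single M3 one.
The next draw must be M3, so 24 + 1 = 25.

25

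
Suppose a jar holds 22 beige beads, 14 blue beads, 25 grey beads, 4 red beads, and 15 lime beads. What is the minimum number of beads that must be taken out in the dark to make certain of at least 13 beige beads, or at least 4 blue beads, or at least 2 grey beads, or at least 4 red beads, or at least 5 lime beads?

Each of the 5 colors has its own threshold; avoid all of them simultaneously.
The worst case stops just short of every target: 12 beige, 3 blue, 1 grey, 3 red, 4 lime — 12 + 3 + 1 + 3 + 4 = 23 beads.
One more bead must push some color to its target, so 23 + 1 = 24.

24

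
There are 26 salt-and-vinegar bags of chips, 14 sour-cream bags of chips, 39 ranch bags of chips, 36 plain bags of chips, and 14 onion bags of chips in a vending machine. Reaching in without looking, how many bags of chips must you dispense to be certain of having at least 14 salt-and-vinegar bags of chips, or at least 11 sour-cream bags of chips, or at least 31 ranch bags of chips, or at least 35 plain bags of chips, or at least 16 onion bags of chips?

The worst case stops just short of every target: 13 salt-and-vinegar, 10 sour-cream, 30 ranch, 34 plain, all 14 onion — 13 + 10 + 30 + 34 + 14 = 101 bags of chips.
One more bag of chips must push some flavor to its target, so 101 + 1 = 102.

102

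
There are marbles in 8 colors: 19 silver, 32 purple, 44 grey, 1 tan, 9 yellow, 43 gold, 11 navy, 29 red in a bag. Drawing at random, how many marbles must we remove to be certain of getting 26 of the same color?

141

In the worst case we take at most 25 of each color, but all 19 silver, all 1 tan, all 9 yellow, and all 11 navy (fewer than 25), giving 19 + 25 + 25 + 1 + 9 + 25 + 11 + 25 = 140.
One more marble then forces some color to 26, so 140 + 1 = 141.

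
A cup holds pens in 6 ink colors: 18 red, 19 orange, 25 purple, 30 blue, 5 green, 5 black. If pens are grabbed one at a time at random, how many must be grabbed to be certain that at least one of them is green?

The worst case draws every non-green pen first: 18 + 19 + 25 + 30 + 5 = 97.
The next draw is then forced to be green, giving 97 + 1 = 98.

98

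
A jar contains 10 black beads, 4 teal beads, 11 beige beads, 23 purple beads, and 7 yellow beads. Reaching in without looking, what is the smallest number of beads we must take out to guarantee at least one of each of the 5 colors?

52

The hardest color to obtain is teal: we could draw every other bead first — 55 − 4 = 51 beads — without a single teal one.
The next draw must be teal, so 51 + 1 = 52.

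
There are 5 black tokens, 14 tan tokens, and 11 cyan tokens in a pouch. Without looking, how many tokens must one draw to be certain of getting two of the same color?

The worst case takes 1 token of each color without reaching 2 of any: 3 × 1 = 3.
The next token must bring some color to 2, so 3 + 1 = 4.

4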